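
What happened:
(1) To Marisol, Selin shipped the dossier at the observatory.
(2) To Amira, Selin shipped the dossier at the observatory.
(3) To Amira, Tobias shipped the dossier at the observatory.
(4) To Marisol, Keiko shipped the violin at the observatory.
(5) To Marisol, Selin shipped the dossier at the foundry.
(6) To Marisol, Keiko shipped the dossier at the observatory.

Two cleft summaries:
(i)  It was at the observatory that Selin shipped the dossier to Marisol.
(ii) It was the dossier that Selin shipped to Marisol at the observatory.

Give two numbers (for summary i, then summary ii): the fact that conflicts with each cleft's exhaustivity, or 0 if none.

(i): focus "at the observatory". Looking for agent = Selin, thing = the dossier, recipient = Marisol with some other setting — fact (5) has at the foundry there. Refuted.
(ii): focus "the dossier". No fact shares agent = Selin, recipient = Marisol, setting = at the observatory with a different thing. 0.

5, 0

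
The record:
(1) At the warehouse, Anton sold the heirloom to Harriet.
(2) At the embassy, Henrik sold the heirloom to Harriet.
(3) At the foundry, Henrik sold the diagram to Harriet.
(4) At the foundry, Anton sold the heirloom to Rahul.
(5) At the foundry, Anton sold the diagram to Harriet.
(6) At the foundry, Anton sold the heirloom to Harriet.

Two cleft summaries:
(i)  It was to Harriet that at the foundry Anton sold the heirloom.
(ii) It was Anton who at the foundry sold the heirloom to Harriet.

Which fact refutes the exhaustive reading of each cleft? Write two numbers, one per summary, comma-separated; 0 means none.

4, 0

Summary (i) focuses "Harriet" (the recipient); background agent = Anton, thing = the heirloom, setting = at the foundry. Fact (4) matches that background with recipient = Rahul — refutes (i).
Summary (ii) focuses "Anton" (the agent); background thing = the heirloom, recipient = Harriet, setting = at the foundry. No fact matches that background with a different agent, so 0.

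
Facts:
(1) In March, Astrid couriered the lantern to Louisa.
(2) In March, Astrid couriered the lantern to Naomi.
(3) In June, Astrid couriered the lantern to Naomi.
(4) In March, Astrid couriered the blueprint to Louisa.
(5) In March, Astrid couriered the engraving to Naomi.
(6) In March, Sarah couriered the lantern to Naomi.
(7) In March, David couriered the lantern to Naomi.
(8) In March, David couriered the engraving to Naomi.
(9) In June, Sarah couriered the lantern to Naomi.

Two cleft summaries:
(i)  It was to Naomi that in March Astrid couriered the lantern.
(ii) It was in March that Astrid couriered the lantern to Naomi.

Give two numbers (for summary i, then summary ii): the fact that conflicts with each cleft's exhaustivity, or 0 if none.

1, 3

(i): focus "Naomi". Looking for Astrid as agent and the lantern as thing and in March as setting with some other recipient — fact (1) has Louisa there. Refuted.
(ii): focus "in March". Looking for Astrid as agent and the lantern as thing and Naomi as recipient with some other setting — fact (3) has in June there. Refuted.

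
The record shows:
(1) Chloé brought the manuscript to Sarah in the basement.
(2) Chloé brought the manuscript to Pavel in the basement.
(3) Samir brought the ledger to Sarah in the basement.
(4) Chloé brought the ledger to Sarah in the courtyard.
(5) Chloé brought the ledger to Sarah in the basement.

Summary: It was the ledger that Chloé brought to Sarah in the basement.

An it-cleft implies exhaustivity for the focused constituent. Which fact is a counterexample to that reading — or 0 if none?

The cleft puts "the ledger" in focus and presupposes the open proposition with same agent, recipient, setting (Chloé / Sarah / in the basement).
The exhaustive reading says no other thing fits that background.
But fact (1) also has same agent, recipient, setting (Chloé / Sarah / in the basement), with thing = the manuscript — so the exhaustive reading fails.

1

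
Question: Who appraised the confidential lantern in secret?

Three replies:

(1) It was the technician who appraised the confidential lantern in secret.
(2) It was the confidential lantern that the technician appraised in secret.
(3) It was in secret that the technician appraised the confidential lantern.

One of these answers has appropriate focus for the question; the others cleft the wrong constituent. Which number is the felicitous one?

The question word "who" targets the subject (agent).
Option (1) clefts "the technician" — that matches what the question asks about.
Option (2) clefts "the confidential lantern" — the direct object, not what was asked.
Option (3) clefts "in secret" — the manner, not what was asked.
So the congruent reply is (1).

1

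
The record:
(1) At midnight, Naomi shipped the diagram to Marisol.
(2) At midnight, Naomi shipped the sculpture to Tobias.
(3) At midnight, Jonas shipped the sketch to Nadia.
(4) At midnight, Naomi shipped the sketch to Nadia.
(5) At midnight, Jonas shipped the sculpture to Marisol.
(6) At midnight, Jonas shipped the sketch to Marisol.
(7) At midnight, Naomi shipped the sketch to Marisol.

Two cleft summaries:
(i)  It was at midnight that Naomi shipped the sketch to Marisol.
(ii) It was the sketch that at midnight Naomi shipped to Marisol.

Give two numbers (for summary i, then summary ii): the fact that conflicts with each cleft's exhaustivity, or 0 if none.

(i): focus "at midnight". No fact shares same agent, thing, recipient (Naomi / the sketch / Marisol) with a different setting. 0.
(ii): focus "the sketch". Looking for same agent, recipient, setting (Naomi / Marisol / at midnight) with some other thing — fact (1) has the diagram there. Refuted.

0, 1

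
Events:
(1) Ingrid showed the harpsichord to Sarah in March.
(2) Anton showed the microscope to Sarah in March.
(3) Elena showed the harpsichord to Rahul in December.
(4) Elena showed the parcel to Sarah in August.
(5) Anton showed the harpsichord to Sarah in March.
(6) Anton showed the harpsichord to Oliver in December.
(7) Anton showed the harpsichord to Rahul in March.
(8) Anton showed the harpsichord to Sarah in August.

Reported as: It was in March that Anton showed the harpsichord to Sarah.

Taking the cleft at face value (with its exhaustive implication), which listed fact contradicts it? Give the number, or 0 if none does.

8

The cleft puts "in March" in focus and presupposes the open proposition with agent = Anton, thing = the harpsichord, recipient = Sarah.
Exhaustivity: in March is the only setting satisfying that background.
But fact (8) also has agent = Anton, thing = the harpsichord, recipient = Sarah, with setting = in August — so the exhaustive reading fails.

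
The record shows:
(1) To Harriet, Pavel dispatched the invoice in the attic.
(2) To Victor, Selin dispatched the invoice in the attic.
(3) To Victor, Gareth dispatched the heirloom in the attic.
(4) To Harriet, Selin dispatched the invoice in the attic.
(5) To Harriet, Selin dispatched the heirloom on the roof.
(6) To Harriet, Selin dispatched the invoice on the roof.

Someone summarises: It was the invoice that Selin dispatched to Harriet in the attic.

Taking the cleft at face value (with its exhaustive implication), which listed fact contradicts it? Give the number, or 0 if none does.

Focus of the cleft: "the invoice" (the thing). Presupposed background: Selin as agent and Harriet as recipient and in the attic as setting.
The exhaustive reading says no other thing fits that background.
Every other fact differs from the presupposition on some backgrounded slot, so none challenges the exhaustivity.

0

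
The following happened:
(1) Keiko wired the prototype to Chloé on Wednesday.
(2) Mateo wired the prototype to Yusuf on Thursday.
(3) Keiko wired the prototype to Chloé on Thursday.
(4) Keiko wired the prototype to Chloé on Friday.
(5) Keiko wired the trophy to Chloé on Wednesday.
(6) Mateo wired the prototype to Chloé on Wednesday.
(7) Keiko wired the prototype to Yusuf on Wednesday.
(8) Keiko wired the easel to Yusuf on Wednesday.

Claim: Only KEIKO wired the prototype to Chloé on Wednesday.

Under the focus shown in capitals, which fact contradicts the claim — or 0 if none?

6

The capitals mark "Keiko" as focus. So "only" rules out other agents, with the rest (the prototype as thing and Chloé as recipient and on Wednesday as setting) as background.
Fact (6) shares the background but differs in agent (Mateo) — a counterexample.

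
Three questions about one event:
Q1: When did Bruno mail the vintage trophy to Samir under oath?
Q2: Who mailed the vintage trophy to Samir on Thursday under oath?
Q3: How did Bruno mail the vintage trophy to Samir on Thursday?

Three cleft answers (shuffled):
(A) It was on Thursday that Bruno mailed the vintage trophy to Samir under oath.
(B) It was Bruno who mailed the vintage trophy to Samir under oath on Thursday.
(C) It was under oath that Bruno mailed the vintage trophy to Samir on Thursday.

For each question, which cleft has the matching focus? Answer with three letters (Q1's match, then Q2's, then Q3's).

Q1 asks about the time; cleft (A) focuses "on Thursday", which is the time — so Q1 → A.
Q2 asks about the subject (agent); cleft (B) focuses "Bruno", which is the subject (agent) — so Q2 → B.
Q3 asks about the manner; cleft (C) focuses "under oath", which is the manner — so Q3 → C.
Mapping: Q1→A, Q2→B, Q3→C.

ABC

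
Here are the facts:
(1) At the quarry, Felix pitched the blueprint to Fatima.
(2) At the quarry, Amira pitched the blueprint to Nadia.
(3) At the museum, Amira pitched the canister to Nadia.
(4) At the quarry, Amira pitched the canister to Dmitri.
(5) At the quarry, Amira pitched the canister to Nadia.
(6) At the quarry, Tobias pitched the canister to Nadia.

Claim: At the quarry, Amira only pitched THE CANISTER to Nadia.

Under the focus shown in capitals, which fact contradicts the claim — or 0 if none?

Focus (in capitals) is "the canister" — the thing. "Only" excludes alternative things while holding fixed same agent, recipient, setting (Amira / Nadia / at the quarry).
Fact (2) matches on same agent, recipient, setting (Amira / Nadia / at the quarry), but has thing = the blueprint instead. That refutes the claim.

2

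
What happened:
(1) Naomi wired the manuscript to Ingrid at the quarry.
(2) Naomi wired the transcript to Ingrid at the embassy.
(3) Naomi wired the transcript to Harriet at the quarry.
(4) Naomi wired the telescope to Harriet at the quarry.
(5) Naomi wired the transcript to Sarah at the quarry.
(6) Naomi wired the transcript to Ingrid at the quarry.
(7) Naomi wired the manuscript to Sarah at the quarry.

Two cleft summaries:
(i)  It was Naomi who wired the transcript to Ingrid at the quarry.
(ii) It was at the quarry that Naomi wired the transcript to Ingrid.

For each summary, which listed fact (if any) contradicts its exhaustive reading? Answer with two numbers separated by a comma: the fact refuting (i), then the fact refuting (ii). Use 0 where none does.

Summary (i) focuses "Naomi" (the agent); background same thing, recipient, setting (the transcript / Ingrid / at the quarry). No fact matches that background with a different agent, so 0.
Summary (ii) focuses "at the quarry" (the setting); background same agent, thing, recipient (Naomi / the transcript / Ingrid). Fact (2) matches that background with setting = at the embassy — refutes (ii).

0, 2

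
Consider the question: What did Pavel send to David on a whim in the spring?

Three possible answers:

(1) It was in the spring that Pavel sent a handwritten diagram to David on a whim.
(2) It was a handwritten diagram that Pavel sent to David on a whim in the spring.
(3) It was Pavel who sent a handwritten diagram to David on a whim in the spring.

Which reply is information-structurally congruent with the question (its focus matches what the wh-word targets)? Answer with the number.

2

The question word "what" targets the direct object.
Option (1) clefts "in the spring" — the time, not what was asked.
Option (2) clefts "a handwritten diagram" — that matches what the question asks about.
Option (3) clefts "Pavel" — the subject (agent), not what was asked.
So the congruent reply is (2).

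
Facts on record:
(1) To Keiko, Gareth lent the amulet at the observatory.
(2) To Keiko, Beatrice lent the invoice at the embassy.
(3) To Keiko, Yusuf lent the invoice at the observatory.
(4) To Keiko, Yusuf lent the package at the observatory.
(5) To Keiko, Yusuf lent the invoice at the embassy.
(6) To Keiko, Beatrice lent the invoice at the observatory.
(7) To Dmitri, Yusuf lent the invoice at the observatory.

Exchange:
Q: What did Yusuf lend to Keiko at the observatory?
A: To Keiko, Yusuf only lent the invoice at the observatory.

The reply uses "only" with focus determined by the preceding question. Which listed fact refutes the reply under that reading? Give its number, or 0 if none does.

Answering "What did ...?" puts focus on the thing — here, "the invoice".
So "only" ranges over things; the rest (Yusuf as agent and Keiko as recipient and at the observatory as setting) is presupposed.
Fact (4) keeps Yusuf as agent and Keiko as recipient and at the observatory as setting but has thing = the package; that refutes the reply.
(Fact (5) would refute a reading with focus on the setting — but that is not what the question asks.)

4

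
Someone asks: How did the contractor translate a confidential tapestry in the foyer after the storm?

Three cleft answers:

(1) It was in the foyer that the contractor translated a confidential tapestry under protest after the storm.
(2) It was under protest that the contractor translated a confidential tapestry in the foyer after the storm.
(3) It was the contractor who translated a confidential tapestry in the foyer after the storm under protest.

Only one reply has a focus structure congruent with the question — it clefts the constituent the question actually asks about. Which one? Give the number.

The question word "how" targets the manner.
Option (1) clefts "in the foyer" — the location, not what was asked.
Option (2) clefts "under protest" — that matches what the question asks about.
Option (3) clefts "the contractor" — the subject (agent), not what was asked.
So the congruent reply is (2).

2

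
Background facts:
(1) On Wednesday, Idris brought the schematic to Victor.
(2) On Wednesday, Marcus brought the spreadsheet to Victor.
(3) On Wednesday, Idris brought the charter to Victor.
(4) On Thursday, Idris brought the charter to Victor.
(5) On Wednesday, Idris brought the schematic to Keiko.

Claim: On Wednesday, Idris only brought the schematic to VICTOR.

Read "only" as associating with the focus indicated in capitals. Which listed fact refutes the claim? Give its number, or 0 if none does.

5

The capitals mark "Victor" as focus. So "only" rules out other recipients, with the rest (same agent, thing, setting (Idris / the schematic / on Wednesday)) as background.
Fact (5) matches on same agent, thing, setting (Idris / the schematic / on Wednesday), but has recipient = Keiko instead. That refutes the claim.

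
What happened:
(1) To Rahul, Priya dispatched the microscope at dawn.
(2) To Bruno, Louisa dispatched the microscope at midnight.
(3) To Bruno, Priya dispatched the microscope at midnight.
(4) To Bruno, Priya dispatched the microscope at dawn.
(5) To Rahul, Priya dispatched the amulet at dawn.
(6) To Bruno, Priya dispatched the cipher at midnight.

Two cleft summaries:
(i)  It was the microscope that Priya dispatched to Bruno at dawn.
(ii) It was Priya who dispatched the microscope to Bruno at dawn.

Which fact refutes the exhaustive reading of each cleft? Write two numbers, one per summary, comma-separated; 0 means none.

0, 0

Summary (i) focuses "the microscope" (the thing); background same agent, recipient, setting (Priya / Bruno / at dawn). No fact matches that background with a different thing, so 0.
Summary (ii) focuses "Priya" (the agent); background same thing, recipient, setting (the microscope / Bruno / at dawn). No fact matches that background with a different agent, so 0.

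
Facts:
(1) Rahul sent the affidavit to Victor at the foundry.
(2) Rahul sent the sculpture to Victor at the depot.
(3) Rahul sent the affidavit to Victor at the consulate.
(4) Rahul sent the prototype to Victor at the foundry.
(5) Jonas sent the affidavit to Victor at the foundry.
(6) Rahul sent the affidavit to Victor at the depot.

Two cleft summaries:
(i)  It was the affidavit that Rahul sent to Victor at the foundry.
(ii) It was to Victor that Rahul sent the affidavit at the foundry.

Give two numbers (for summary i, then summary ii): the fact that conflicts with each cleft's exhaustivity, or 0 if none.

4, 0

(i): focus "the affidavit". Looking for Rahul as agent and Victor as recipient and at the foundry as setting with some other thing — fact (4) has the prototype there. Refuted.
(ii): focus "Victor". No fact shares Rahul as agent and the affidavit as thing and at the foundry as setting with a different recipient. 0.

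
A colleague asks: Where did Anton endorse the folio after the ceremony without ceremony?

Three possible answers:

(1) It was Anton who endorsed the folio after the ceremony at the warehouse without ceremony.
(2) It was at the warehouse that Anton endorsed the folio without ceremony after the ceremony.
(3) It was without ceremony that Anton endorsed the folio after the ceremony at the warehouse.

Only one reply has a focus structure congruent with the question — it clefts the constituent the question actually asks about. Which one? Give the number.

The question word "where" targets the location.
Option (1) clefts "Anton" — the subject (agent), not what was asked.
Option (2) clefts "at the warehouse" — that matches what the question asks about.
Option (3) clefts "without ceremony" — the manner, not what was asked.
So the congruent reply is (2).

2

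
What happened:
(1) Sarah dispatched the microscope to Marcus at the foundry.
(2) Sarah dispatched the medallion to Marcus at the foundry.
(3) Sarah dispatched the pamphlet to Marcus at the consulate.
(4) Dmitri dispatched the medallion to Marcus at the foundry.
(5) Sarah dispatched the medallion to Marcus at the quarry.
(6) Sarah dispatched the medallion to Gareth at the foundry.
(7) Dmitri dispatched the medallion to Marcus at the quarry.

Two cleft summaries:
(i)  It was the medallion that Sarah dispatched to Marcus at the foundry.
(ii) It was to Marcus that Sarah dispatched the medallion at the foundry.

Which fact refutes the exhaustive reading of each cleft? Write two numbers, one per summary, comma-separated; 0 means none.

1, 6

(i): focus "the medallion". Looking for same agent, recipient, setting (Sarah / Marcus / at the foundry) with some other thing — fact (1) has the microscope there. Refuted.
(ii): focus "Marcus". Looking for same agent, thing, setting (Sarah / the medallion / at the foundry) with some other recipient — fact (6) has Gareth there. Refuted.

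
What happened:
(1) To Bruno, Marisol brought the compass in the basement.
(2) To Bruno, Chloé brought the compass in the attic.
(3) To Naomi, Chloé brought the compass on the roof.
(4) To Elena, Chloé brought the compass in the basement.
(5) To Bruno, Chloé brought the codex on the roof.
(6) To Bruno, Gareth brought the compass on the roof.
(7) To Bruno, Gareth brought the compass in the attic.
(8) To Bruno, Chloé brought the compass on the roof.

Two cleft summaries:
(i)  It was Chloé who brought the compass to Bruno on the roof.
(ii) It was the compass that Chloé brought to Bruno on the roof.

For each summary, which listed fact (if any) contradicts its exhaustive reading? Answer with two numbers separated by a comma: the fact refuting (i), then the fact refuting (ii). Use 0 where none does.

6, 5

(i): focus "Chloé". Looking for same thing, recipient, setting (the compass / Bruno / on the roof) with some other agent — fact (6) has Gareth there. Refuted.
(ii): focus "the compass". Looking for same agent, recipient, setting (Chloé / Bruno / on the roof) with some other thing — fact (5) has the codex there. Refuted.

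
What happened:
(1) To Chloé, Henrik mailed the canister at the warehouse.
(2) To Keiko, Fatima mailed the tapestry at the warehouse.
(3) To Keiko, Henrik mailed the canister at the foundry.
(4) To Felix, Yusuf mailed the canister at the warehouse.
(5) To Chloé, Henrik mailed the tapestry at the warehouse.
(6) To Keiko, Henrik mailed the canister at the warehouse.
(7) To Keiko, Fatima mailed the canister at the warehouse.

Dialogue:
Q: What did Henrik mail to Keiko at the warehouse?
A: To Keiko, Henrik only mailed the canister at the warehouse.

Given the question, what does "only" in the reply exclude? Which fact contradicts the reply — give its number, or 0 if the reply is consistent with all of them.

0

Answering "What did ...?" puts focus on the thing — here, "the canister".
"Only" then excludes alternative things while the background — same agent, recipient, setting (Henrik / Keiko / at the warehouse) — is held fixed.
No fact keeps same agent, recipient, setting (Henrik / Keiko / at the warehouse) while changing the thing; every other fact differs on something backgrounded. The reply stands.
(Fact (3) would refute a reading with focus on the setting — but that is not what the question asks.)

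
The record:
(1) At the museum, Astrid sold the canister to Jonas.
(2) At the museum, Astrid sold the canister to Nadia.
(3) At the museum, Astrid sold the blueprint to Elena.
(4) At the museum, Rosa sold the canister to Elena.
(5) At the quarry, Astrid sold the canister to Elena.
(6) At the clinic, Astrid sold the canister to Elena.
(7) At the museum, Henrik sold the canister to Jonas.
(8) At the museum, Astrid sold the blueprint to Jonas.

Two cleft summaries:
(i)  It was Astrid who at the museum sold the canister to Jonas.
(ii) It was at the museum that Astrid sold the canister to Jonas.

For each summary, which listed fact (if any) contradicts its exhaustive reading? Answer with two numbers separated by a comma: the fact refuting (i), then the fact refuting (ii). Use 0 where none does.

(i): focus "Astrid". Looking for the canister as thing and Jonas as recipient and at the museum as setting with some other agent — fact (7) has Henrik there. Refuted.
(ii): focus "at the museum". No fact shares Astrid as agent and the canister as thing and Jonas as recipient with a different setting. 0.

7, 0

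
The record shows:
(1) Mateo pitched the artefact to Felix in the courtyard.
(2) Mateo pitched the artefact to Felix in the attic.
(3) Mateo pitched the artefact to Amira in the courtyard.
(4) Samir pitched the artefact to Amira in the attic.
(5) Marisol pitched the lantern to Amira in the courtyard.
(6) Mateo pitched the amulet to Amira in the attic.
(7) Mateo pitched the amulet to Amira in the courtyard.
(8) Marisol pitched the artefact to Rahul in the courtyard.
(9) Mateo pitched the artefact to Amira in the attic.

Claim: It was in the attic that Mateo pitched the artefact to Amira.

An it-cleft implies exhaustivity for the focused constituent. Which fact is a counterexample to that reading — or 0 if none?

3

The cleft puts "in the attic" in focus and presupposes the open proposition with Mateo as agent and the artefact as thing and Amira as recipient.
Exhaustivity: in the attic is the only setting satisfying that background.
Fact (3) shares the background but with setting = in the courtyard; exhaustivity is violated.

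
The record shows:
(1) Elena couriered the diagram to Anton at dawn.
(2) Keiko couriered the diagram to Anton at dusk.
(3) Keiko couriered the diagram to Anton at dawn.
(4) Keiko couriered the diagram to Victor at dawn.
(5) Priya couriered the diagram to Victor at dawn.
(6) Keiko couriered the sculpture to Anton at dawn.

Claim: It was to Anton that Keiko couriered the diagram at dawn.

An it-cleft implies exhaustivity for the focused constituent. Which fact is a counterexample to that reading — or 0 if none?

4

The cleft puts "Anton" in focus and presupposes the open proposition with same agent, thing, setting (Keiko / the diagram / at dawn).
The exhaustive reading says no other recipient fits that background.
Fact (4) shares the background but with recipient = Victor; exhaustivity is violated.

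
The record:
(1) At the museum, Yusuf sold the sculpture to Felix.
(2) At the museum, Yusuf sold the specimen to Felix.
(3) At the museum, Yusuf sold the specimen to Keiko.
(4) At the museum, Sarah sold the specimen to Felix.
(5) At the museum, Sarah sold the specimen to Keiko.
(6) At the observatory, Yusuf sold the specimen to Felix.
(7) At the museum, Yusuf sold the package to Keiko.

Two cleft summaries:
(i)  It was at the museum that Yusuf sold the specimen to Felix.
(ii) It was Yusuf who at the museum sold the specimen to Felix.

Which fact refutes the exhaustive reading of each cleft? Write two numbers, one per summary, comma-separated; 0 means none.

Summary (i) focuses "at the museum" (the setting); background Yusuf as agent and the specimen as thing and Felix as recipient. Fact (6) matches that background with setting = at the observatory — refutes (i).
Summary (ii) focuses "Yusuf" (the agent); background the specimen as thing and Felix as recipient and at the museum as setting. Fact (4) matches that background with agent = Sarah — refutes (ii).

6, 4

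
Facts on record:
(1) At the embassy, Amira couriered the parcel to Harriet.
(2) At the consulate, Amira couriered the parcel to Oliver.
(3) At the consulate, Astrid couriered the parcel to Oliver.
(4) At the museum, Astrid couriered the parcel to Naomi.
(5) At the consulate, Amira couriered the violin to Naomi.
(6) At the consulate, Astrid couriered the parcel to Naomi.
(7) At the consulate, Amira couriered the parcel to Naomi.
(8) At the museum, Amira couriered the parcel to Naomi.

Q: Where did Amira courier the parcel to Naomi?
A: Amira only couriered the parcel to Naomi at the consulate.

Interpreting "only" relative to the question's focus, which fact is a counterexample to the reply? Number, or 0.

Answering "Where did ...?" puts focus on the setting — here, "at the consulate".
"Only" then excludes alternative settings while the background — same agent, thing, recipient (Amira / the parcel / Naomi) — is held fixed.
Fact (8) keeps same agent, thing, recipient (Amira / the parcel / Naomi) but has setting = at the museum; that refutes the reply.
(Fact (2) would refute a reading with focus on the recipient — but that is not what the question asks.)

8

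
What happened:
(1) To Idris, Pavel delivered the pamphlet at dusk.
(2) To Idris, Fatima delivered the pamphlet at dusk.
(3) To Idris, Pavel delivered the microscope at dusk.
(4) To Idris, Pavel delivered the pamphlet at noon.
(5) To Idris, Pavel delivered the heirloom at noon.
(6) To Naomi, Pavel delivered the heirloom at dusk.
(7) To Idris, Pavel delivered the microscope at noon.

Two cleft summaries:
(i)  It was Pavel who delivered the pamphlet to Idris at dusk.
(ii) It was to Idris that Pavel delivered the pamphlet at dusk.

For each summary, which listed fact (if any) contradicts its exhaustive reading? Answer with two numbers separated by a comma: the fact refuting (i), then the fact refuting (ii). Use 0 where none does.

(i): focus "Pavel". Looking for thing = the pamphlet, recipient = Idris, setting = at dusk with some other agent — fact (2) has Fatima there. Refuted.
(ii): focus "Idris". No fact shares agent = Pavel, thing = the pamphlet, setting = at dusk with a different recipient. 0.

2, 0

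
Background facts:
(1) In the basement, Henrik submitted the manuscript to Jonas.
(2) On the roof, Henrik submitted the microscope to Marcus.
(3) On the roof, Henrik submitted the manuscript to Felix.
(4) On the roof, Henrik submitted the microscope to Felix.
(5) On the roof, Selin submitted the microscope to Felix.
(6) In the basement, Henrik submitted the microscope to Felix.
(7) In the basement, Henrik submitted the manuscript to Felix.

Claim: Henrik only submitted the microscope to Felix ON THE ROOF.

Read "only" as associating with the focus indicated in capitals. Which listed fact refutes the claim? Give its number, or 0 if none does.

The capitals mark "on the roof" as focus. So "only" rules out other settings, with the rest (same agent, thing, recipient (Henrik / the microscope / Felix)) as background.
Fact (6) shares the background but differs in setting (in the basement) — a counterexample.

6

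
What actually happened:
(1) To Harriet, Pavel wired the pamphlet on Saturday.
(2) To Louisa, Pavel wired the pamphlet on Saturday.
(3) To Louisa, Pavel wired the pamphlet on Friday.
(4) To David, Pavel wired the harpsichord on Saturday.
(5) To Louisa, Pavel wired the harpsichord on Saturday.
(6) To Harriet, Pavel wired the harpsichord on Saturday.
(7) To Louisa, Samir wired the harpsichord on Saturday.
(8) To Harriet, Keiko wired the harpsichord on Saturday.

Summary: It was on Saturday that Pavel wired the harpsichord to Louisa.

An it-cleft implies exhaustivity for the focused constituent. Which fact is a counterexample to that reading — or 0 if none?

0

The cleft puts "on Saturday" in focus and presupposes the open proposition with same agent, thing, recipient (Pavel / the harpsichord / Louisa).
The exhaustive reading says no other setting fits that background.
Every other fact differs from the presupposition on some backgrounded slot, so none challenges the exhaustivity.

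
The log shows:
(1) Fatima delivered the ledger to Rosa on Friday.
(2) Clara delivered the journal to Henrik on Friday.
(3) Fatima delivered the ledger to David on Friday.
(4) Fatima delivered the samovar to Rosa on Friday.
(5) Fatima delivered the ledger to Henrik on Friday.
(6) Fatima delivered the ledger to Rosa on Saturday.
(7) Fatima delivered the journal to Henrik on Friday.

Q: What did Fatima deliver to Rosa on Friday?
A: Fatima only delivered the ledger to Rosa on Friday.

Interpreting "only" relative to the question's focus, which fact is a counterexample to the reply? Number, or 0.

4

Answering "What did ...?" puts focus on the thing — here, "the ledger".
"Only" then excludes alternative things while the background — same agent, recipient, setting (Fatima / Rosa / on Friday) — is held fixed.
Fact (4) keeps same agent, recipient, setting (Fatima / Rosa / on Friday) but has thing = the samovar; that refutes the reply.
(Fact (6) would refute a reading with focus on the setting — but that is not what the question asks.)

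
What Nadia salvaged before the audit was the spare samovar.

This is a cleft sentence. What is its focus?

In a pseudo-cleft "What ... was X", the post-copular constituent X is the focus.
Here the focus is "the spare samovar". The backgrounded (presupposed) material includes "Nadia" and "before the audit".

the spare samovar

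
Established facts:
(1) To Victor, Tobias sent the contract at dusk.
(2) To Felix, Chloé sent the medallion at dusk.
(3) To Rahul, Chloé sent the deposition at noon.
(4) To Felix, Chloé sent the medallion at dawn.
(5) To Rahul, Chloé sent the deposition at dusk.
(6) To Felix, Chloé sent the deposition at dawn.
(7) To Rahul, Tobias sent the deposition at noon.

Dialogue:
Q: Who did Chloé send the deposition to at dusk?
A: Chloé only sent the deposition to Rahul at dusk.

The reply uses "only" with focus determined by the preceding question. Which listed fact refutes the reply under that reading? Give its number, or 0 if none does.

0

Answering "Who did ... to ...?" puts focus on the recipient — here, "Rahul".
So "only" ranges over recipients; the rest (same agent, thing, setting (Chloé / the deposition / at dusk)) is presupposed.
No fact keeps same agent, thing, setting (Chloé / the deposition / at dusk) while changing the recipient; every other fact differs on something backgrounded. The reply stands.
(Fact (3) would refute a reading with focus on the setting — but that is not what the question asks.)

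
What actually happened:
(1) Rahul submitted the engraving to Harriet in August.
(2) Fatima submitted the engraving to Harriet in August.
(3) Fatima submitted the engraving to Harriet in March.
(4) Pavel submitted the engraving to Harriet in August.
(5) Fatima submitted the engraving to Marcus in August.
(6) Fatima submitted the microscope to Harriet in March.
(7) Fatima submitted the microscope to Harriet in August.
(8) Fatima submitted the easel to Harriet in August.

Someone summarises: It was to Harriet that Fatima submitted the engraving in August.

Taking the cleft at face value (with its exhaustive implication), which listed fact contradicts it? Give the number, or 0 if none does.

5

Focus of the cleft: "Harriet" (the recipient). Presupposed background: Fatima as agent and the engraving as thing and in August as setting.
The exhaustive reading says no other recipient fits that background.
Fact (5) shares the background but with recipient = Marcus; exhaustivity is violated.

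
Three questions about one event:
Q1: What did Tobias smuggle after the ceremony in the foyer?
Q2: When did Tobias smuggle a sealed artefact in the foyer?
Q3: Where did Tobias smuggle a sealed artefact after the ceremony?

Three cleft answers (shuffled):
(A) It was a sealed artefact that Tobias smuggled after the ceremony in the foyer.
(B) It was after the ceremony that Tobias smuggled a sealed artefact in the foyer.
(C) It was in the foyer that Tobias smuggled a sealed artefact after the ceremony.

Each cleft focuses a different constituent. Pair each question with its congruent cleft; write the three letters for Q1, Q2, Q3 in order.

ABC

Q1 asks about the direct object; cleft (A) focuses "a sealed artefact", which is the direct object — so Q1 → A.
Q2 asks about the time; cleft (B) focuses "after the ceremony", which is the time — so Q2 → B.
Q3 asks about the location; cleft (C) focuses "in the foyer", which is the location — so Q3 → C.
Mapping: Q1→A, Q2→B, Q3→C.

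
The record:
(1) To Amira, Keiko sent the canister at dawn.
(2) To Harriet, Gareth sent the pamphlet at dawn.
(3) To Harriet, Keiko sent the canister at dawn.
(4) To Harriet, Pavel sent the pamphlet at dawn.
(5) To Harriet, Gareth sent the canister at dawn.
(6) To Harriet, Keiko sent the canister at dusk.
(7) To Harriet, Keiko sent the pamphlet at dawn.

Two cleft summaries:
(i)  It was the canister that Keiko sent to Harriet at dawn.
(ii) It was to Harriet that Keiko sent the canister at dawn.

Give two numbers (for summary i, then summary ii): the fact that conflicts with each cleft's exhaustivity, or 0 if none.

Summary (i) focuses "the canister" (the thing); background agent = Keiko, recipient = Harriet, setting = at dawn. Fact (7) matches that background with thing = the pamphlet — refutes (i).
Summary (ii) focuses "Harriet" (the recipient); background agent = Keiko, thing = the canister, setting = at dawn. Fact (1) matches that background with recipient = Amira — refutes (ii).

7, 1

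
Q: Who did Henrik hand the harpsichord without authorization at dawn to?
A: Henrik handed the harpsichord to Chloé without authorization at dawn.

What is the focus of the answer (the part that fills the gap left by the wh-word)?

to Chloé

The wh-word "who" asks about the recipient.
In the answer, "Henrik", "the harpsichord", "without authorization" and "at dawn" are given — repeated from the question.
The constituent filling the recipient gap is "to Chloé"; that is the focus and would carry nuclear stress.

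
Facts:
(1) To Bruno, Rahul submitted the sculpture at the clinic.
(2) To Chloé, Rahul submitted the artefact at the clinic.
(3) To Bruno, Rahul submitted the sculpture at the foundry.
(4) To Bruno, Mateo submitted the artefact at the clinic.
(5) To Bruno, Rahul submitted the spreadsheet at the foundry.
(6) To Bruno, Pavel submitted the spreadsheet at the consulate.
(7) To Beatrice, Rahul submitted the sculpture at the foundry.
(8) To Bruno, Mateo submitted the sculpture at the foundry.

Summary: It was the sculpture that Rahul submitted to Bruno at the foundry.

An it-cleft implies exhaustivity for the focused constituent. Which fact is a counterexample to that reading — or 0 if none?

5

Focus of the cleft: "the sculpture" (the thing). Presupposed background: same agent, recipient, setting (Rahul / Bruno / at the foundry).
The exhaustive reading says no other thing fits that background.
But fact (5) also has same agent, recipient, setting (Rahul / Bruno / at the foundry), with thing = the spreadsheet — so the exhaustive reading fails.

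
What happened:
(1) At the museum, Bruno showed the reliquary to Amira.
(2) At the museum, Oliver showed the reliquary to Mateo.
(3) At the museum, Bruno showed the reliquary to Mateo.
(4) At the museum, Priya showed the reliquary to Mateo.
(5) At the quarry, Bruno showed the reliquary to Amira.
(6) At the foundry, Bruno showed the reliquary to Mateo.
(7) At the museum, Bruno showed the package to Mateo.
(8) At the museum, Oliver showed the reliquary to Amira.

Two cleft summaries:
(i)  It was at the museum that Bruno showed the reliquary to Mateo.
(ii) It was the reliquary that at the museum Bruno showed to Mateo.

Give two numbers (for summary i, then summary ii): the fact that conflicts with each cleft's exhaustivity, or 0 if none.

6, 7

(i): focus "at the museum". Looking for same agent, thing, recipient (Bruno / the reliquary / Mateo) with some other setting — fact (6) has at the foundry there. Refuted.
(ii): focus "the reliquary". Looking for same agent, recipient, setting (Bruno / Mateo / at the museum) with some other thing — fact (7) has the package there. Refuted.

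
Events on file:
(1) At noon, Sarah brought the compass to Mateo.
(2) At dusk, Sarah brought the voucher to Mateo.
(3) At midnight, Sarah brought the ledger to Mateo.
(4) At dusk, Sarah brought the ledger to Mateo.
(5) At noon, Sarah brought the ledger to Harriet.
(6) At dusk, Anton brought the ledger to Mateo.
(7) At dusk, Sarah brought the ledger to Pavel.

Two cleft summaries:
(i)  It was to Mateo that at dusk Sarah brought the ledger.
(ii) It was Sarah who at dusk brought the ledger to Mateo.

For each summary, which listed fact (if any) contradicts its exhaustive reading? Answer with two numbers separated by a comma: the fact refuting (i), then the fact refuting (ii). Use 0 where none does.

Summary (i) focuses "Mateo" (the recipient); background Sarah as agent and the ledger as thing and at dusk as setting. Fact (7) matches that background with recipient = Pavel — refutes (i).
Summary (ii) focuses "Sarah" (the agent); background the ledger as thing and Mateo as recipient and at dusk as setting. Fact (6) matches that background with agent = Anton — refutes (ii).

7, 6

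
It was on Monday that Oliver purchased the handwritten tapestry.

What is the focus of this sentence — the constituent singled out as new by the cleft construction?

on Monday

In an it-cleft "It was X that/who ...", the clefted constituent X is the focus; the that/who-clause expresses the presupposed open proposition.
Here the focus is "on Monday". The backgrounded (presupposed) material includes "Oliver" and "the handwritten tapestry".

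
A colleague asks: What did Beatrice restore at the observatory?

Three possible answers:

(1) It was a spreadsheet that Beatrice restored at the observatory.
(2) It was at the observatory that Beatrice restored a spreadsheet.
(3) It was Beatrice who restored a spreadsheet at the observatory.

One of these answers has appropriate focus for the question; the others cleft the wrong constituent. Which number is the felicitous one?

1

The question word "what" targets the direct object.
Option (1) clefts "a spreadsheet" — that matches what the question asks about.
Option (2) clefts "at the observatory" — the location, not what was asked.
Option (3) clefts "Beatrice" — the subject (agent), not what was asked.
So the congruent reply is (1).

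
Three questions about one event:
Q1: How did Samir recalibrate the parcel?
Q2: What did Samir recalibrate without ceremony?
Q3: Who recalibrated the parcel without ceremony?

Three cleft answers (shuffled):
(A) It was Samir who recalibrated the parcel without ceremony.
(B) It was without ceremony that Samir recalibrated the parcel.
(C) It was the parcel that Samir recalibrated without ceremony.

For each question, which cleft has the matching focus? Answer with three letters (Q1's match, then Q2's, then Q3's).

Q1 asks about the manner; cleft (B) focuses "without ceremony", which is the manner — so Q1 → B.
Q2 asks about the direct object; cleft (C) focuses "the parcel", which is the direct object — so Q2 → C.
Q3 asks about the subject (agent); cleft (A) focuses "Samir", which is the subject (agent) — so Q3 → A.
Mapping: Q1→B, Q2→C, Q3→A.

BCA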